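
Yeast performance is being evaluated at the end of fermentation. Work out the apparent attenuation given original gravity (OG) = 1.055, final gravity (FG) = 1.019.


AA = (OG − FG)/(OG − 1) · 100
AA = (1.055 − 1.019)/(1.055 − 1) · 100

65.4545 %


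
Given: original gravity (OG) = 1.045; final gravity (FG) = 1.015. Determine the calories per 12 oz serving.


ABW = (OG−FG)·131.25·0.79/FG;  °P = 259 − 259/SG (for OG→OE and FG→AE);  RE = 0.1808·OE + 0.8192·AE;  Cal = (6.9·ABW + 4·(RE−0.1))·FG·3.55
ABW = (1.045 − 1.015)·131.25·0.79/1.015 = 3.0647
OE = 259 − 259/1.045 = 11.1531 °P
AE = 259 − 259/1.015 = 3.8276 °P
RE = 0.1808·11.1531 + 0.8192·3.8276 = 5.1520 °P
Cal = (6.9·3.0647 + 4·(5.1520−0.1))·1.015·3.55

149.0098 kcal


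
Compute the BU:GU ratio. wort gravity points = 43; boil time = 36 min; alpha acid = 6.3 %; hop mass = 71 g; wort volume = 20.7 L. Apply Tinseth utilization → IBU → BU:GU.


U = 1.65·0.000125^(GP/1000)·(1−e^(−0.04t))/4.15;  IBU = (α/100)·m·U·1000/V;  BU:GU = IBU/GP
U = 1.65·0.000125^(43/1000)·(1−e^(−0.04·36))/4.15 = 0.2061
IBU = (6.3/100)·71·0.2061·1000/20.7 = 44.5448
BU:GU = 44.5448/43

1.0359


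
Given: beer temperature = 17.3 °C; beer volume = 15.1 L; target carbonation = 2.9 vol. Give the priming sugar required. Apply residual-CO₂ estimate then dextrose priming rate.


residual = 14.695·(0.01821 + 0.09011·e^(−0.04·T));  sugar = (target − residual)·4.0·V
residual = 14.695·(0.01821 + 0.09011·e^(−0.04·17.3)) = 0.9304
sugar = (2.9 − 0.9304)·4.0·15.1

118.9615 g


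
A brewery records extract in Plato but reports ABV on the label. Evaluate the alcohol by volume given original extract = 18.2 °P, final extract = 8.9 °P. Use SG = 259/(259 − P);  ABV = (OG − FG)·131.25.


OG = 259/(259 − 18.2) = 1.0756
FG = 259/(259 − 8.9) = 1.0356
ABV = (1.0756 − 1.0356)·131.25

5.2494 % ABV


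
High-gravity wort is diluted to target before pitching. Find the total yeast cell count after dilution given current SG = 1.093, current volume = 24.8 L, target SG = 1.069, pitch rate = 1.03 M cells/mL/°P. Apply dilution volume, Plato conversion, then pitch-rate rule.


V_w = V·((SG_c−1)/(SG_t−1)−1);  °P = 259 − 259/SG_t;  cells = rate·(V+V_w)·°P
V_w = 24.8·((1.093−1)/(1.069−1)−1) = 8.6261
V_final = 24.8 + 8.6261 = 33.4261
°P = 259 − 259/1.069 = 16.7175
cells = 1.03·33.4261·16.7175

575.5644 billion cells


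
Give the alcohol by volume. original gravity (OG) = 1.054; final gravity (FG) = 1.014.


ABV = (OG − FG) · 131.25
ABV = (1.054 − 1.014) · 131.25

5.2500 % ABV


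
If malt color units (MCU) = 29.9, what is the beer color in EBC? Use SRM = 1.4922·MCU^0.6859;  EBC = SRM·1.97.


SRM = 1.4922·29.9^0.6859 = 15.3458
EBC = 15.3458·1.97

30.2313 EBC


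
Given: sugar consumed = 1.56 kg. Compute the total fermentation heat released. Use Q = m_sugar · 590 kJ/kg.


Q = 1.56 · 590

920.4000 kJ


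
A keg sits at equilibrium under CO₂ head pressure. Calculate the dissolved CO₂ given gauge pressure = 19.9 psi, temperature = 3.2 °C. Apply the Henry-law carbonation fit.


vols = (P + 14.695)·(0.01821 + 0.09011·e^(−0.04·T))
vols = (19.9 + 14.695)·(0.01821 + 0.09011·e^(−0.04·3.2))

3.3728 volumes


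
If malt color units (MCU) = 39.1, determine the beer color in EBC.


SRM = 1.4922·MCU^0.6859;  EBC = SRM·1.97
SRM = 1.4922·39.1^0.6859 = 18.4460
EBC = 18.4460·1.97

36.3385 EBC


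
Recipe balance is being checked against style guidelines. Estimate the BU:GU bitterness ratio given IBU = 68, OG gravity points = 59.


BU:GU = IBU / OG_points
BU:GU = 68 / 59

1.1525


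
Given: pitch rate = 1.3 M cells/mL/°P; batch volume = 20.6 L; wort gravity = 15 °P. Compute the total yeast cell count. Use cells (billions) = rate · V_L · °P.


cells = 1.3 · 20.6 · 15

401.7000 billion cells


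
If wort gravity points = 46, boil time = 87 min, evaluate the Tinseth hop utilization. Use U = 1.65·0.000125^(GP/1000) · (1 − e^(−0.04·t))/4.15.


bigness = 1.65·0.000125^(46/1000) = 1.0913
boil_factor = (1 − e^(−0.04·87))/4.15 = 0.2335
U = 1.0913 · 0.2335

0.2549


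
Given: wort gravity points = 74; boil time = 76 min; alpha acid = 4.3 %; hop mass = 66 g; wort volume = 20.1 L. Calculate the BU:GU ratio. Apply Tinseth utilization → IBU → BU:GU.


U = 1.65·0.000125^(GP/1000)·(1−e^(−0.04t))/4.15;  IBU = (α/100)·m·U·1000/V;  BU:GU = IBU/GP
U = 1.65·0.000125^(74/1000)·(1−e^(−0.04·76))/4.15 = 0.1947
IBU = (4.3/100)·66·0.1947·1000/20.1 = 27.4875
BU:GU = 27.4875/74

0.3715


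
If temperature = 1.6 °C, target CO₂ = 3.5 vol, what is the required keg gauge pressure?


psi = vols/(0.01821 + 0.09011·e^(−0.04·T)) − 14.695
psi = 3.5/(0.01821 + 0.09011·e^(−0.04·1.6)) − 14.695

19.3737 psi


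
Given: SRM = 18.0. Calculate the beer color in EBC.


EBC = SRM · 1.97
EBC = 18.0 · 1.97

35.4600 EBC


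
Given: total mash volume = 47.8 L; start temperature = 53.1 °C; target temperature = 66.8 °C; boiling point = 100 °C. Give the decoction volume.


V_dec = V_total·(T_target − T_start)/(T_boil − T_start)
V_dec = 47.8·(66.8 − 53.1)/(100 − 53.1)

13.9629 L


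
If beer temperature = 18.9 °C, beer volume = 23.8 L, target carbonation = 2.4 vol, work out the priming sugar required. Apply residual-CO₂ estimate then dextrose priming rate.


residual = 14.695·(0.01821 + 0.09011·e^(−0.04·T));  sugar = (target − residual)·4.0·V
residual = 14.695·(0.01821 + 0.09011·e^(−0.04·18.9)) = 0.8893
sugar = (2.4 − 0.8893)·4.0·23.8

143.8142 g


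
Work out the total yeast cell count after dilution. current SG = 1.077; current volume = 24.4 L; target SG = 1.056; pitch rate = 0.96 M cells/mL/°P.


V_w = V·((SG_c−1)/(SG_t−1)−1);  °P = 259 − 259/SG_t;  cells = rate·(V+V_w)·°P
V_w = 24.4·((1.077−1)/(1.056−1)−1) = 9.1500
V_final = 24.4 + 9.1500 = 33.5500
°P = 259 − 259/1.056 = 13.7348
cells = 0.96·33.5500·13.7348

442.3720 billion cells


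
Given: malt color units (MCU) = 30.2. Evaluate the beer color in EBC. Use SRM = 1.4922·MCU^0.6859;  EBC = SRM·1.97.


SRM = 1.4922·30.2^0.6859 = 15.4513
EBC = 15.4513·1.97

30.4390 EBC


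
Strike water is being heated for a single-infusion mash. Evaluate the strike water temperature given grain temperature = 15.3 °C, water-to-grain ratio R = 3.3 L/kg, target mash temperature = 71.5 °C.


T_strike = (0.41/R)·(T_mash − T_grain) + T_mash
T_strike = (0.41/3.3)·(71.5 − 15.3) + 71.5

78.4824 °C


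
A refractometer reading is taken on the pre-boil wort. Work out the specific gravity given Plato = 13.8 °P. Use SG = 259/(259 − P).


SG = 259/(259 − 13.8)

1.0563


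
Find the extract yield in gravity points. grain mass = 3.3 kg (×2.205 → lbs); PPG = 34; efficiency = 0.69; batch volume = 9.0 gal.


points = lbs × PPG × eff / vol
lbs = 3.3 × 2.205 = 7.2765
points = 7.2765 × 34 × 0.69 / 9.0

18.9674 points


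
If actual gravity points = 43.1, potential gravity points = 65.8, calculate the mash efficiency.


efficiency = actual / potential × 100
efficiency = 43.1 / 65.8 × 100

65.5015 %


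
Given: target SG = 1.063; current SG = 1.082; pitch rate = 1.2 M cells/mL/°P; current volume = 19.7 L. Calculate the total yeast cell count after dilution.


V_w = V·((SG_c−1)/(SG_t−1)−1);  °P = 259 − 259/SG_t;  cells = rate·(V+V_w)·°P
V_w = 19.7·((1.082−1)/(1.063−1)−1) = 5.9413
V_final = 19.7 + 5.9413 = 25.6413
°P = 259 − 259/1.063 = 15.3500
cells = 1.2·25.6413·15.3500

472.3107 billion cells


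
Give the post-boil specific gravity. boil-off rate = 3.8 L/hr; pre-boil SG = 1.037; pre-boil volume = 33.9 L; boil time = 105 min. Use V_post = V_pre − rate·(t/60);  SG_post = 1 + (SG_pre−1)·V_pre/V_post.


V_post = 33.9 − 3.8·(105/60) = 27.2500
SG_post = 1 + (1.037 − 1)·33.9/27.2500

1.0460


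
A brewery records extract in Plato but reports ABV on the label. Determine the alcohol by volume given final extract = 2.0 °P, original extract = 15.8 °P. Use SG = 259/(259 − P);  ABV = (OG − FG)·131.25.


OG = 259/(259 − 15.8) = 1.0650
FG = 259/(259 − 2.0) = 1.0078
ABV = (1.0650 − 1.0078)·131.25

7.5055 % ABV


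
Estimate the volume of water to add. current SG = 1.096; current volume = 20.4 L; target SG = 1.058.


V_water = V·((SG_curr − 1)/(SG_target − 1) − 1)
V_water = 20.4·((1.096 − 1)/(1.058 − 1) − 1)

13.3655 L


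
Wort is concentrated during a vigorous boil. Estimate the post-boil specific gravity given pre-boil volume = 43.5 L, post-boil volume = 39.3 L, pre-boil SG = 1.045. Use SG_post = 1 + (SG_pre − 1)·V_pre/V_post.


pts_pre = (1.045 − 1)·1000 = 45.0000
pts_post = 45.0000·43.5/39.3 = 49.8092
SG_post = 1 + 49.8092/1000

1.0498


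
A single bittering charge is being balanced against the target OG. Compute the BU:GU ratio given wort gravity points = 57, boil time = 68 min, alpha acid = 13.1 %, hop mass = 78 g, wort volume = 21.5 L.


U = 1.65·0.000125^(GP/1000)·(1−e^(−0.04t))/4.15;  IBU = (α/100)·m·U·1000/V;  BU:GU = IBU/GP
U = 1.65·0.000125^(57/1000)·(1−e^(−0.04·68))/4.15 = 0.2225
IBU = (13.1/100)·78·0.2225·1000/21.5 = 105.7529
BU:GU = 105.7529/57

1.8553


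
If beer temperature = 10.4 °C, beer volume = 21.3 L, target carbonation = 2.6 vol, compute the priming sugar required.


residual = 14.695·(0.01821 + 0.09011·e^(−0.04·T));  sugar = (target − residual)·4.0·V
residual = 14.695·(0.01821 + 0.09011·e^(−0.04·10.4)) = 1.1411
sugar = (2.6 − 1.1411)·4.0·21.3

124.2964 g


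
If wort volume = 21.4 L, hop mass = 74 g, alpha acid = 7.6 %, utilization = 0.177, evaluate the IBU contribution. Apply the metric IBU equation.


IBU = (α/100)·mass·U·1000 / V
IBU = (7.6/100)·74·0.177·1000 / 21.4

46.5163 IBU


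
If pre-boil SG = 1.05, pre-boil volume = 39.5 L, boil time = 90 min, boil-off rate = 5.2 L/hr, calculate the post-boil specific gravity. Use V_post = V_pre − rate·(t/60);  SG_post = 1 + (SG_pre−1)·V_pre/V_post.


V_post = 39.5 − 5.2·(90/60) = 31.7000
SG_post = 1 + (1.05 − 1)·39.5/31.7000

1.0623


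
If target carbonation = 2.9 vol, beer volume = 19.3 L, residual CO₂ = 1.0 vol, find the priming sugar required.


sugar = (target − residual)·4.0·V
sugar = (2.9 − 1.0)·4.0·19.3

146.6800 g


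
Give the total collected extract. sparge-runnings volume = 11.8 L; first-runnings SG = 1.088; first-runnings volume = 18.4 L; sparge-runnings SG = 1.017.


total = Σ (SG_i − 1)·1000·V_i
first = (1.088 − 1)·1000·18.4 = 1619.2000
sparge = (1.017 − 1)·1000·11.8 = 200.6000
total = 1619.2000 + 200.6000

1819.8000 gravity·L


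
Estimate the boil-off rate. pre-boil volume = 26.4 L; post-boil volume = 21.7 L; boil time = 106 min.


rate = (V_pre − V_post) / (t_min/60)
rate = (26.4 − 21.7) / (106/60)

2.6604 L/hr


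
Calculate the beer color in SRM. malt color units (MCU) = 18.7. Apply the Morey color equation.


SRM = 1.4922 · MCU^0.6859
SRM = 1.4922 · 18.7^0.6859

11.1220 SRM


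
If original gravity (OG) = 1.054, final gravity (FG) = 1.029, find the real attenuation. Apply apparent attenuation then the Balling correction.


AA = (OG−FG)/(OG−1)·100;  RA = AA·0.8192
AA = (1.054 − 1.029)/(1.054 − 1)·100 = 46.2963
RA = 46.2963·0.8192

37.9259 %


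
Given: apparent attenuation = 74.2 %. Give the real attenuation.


RA = AA · 0.8192
RA = 74.2 · 0.8192

60.7846 %


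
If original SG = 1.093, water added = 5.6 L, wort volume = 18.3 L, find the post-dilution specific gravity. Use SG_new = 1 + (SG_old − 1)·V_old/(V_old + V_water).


pts = (1.093 − 1)·1000·18.3/(18.3 + 5.6) = 71.2092
SG_new = 1 + 71.2092/1000

1.0712


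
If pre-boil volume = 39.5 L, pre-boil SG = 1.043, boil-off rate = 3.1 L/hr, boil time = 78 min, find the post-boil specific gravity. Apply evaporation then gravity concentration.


V_post = V_pre − rate·(t/60);  SG_post = 1 + (SG_pre−1)·V_pre/V_post
V_post = 39.5 − 3.1·(78/60) = 35.4700
SG_post = 1 + (1.043 − 1)·39.5/35.4700

1.0479


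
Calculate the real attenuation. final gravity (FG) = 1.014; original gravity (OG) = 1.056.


AA = (OG−FG)/(OG−1)·100;  RA = AA·0.8192
AA = (1.056 − 1.014)/(1.056 − 1)·100 = 75.0000
RA = 75.0000·0.8192

61.4400 %


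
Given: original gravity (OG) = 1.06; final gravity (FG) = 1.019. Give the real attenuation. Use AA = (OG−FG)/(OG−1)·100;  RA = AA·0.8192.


AA = (1.06 − 1.019)/(1.06 − 1)·100 = 68.3333
RA = 68.3333·0.8192

55.9787 %


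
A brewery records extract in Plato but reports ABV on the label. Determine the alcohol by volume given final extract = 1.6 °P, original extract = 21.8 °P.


SG = 259/(259 − P);  ABV = (OG − FG)·131.25
OG = 259/(259 − 21.8) = 1.0919
FG = 259/(259 − 1.6) = 1.0062
ABV = (1.0919 − 1.0062)·131.25

11.2468 % ABV


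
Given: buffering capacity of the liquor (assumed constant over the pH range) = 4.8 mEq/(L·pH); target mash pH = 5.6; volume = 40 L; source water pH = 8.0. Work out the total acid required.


acid = buffering capacity · (pH_source − pH_target) · V
acid = 4.8 · (8.0 − 5.6) · 40

460.8000 mEq


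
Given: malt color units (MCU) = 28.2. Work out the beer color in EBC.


SRM = 1.4922·MCU^0.6859;  EBC = SRM·1.97
SRM = 1.4922·28.2^0.6859 = 14.7419
EBC = 14.7419·1.97

29.0415 EBC


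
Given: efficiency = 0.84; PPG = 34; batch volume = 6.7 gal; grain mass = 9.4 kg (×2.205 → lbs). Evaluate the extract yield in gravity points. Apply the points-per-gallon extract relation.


points = lbs × PPG × eff / vol
lbs = 9.4 × 2.205 = 20.7270
points = 20.7270 × 34 × 0.84 / 6.7

88.3527 points


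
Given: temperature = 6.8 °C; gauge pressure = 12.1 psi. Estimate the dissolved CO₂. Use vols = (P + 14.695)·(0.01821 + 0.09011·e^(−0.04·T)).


vols = (12.1 + 14.695)·(0.01821 + 0.09011·e^(−0.04·6.8))

2.3274 volumes


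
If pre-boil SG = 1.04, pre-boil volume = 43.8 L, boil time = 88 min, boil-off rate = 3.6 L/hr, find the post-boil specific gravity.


V_post = V_pre − rate·(t/60);  SG_post = 1 + (SG_pre−1)·V_pre/V_post
V_post = 43.8 − 3.6·(88/60) = 38.5200
SG_post = 1 + (1.04 − 1)·43.8/38.5200

1.0455


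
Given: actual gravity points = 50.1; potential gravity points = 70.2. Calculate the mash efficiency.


efficiency = actual / potential × 100
efficiency = 50.1 / 70.2 × 100

71.3675 %


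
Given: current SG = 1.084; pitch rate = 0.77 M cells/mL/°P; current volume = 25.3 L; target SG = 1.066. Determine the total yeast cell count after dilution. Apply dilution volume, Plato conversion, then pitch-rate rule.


V_w = V·((SG_c−1)/(SG_t−1)−1);  °P = 259 − 259/SG_t;  cells = rate·(V+V_w)·°P
V_w = 25.3·((1.084−1)/(1.066−1)−1) = 6.9000
V_final = 25.3 + 6.9000 = 32.2000
°P = 259 − 259/1.066 = 16.0356
cells = 0.77·32.2000·16.0356

397.5878 billion cells


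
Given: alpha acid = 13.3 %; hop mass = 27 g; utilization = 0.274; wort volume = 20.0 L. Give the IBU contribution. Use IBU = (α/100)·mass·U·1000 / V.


IBU = (13.3/100)·27·0.274·1000 / 20.0

49.1967 IBU


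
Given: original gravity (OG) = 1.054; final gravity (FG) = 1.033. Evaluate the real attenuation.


AA = (OG−FG)/(OG−1)·100;  RA = AA·0.8192
AA = (1.054 − 1.033)/(1.054 − 1)·100 = 38.8889
RA = 38.8889·0.8192

31.8578 %


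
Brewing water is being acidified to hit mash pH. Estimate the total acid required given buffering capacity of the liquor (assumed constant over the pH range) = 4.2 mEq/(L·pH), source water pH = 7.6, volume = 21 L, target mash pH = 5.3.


acid = buffering capacity · (pH_source − pH_target) · V
acid = 4.2 · (7.6 − 5.3) · 21

202.8600 mEq


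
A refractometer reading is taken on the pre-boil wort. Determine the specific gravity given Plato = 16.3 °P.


SG = 259/(259 − P)
SG = 259/(259 − 16.3)

1.0672


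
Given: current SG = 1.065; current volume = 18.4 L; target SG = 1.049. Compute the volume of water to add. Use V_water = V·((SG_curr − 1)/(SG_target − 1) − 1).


V_water = 18.4·((1.065 − 1)/(1.049 − 1) − 1)

6.0082 L


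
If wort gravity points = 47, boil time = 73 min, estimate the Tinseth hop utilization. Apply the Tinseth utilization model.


U = 1.65·0.000125^(GP/1000) · (1 − e^(−0.04·t))/4.15
bigness = 1.65·0.000125^(47/1000) = 1.0815
boil_factor = (1 − e^(−0.04·73))/4.15 = 0.2280
U = 1.0815 · 0.2280

0.2466


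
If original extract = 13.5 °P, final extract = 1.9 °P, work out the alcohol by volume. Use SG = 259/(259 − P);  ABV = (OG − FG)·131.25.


OG = 259/(259 − 13.5) = 1.0550
FG = 259/(259 − 1.9) = 1.0074
ABV = (1.0550 − 1.0074)·131.25

6.2475 % ABV


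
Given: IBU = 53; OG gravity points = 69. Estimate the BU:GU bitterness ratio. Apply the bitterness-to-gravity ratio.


BU:GU = IBU / OG_points
BU:GU = 53 / 69

0.7681


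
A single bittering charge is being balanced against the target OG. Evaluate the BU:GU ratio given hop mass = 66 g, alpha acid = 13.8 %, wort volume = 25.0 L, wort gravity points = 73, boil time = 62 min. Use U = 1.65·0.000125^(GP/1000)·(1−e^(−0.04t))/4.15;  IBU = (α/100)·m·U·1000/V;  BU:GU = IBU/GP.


U = 1.65·0.000125^(73/1000)·(1−e^(−0.04·62))/4.15 = 0.1890
IBU = (13.8/100)·66·0.1890·1000/25.0 = 68.8669
BU:GU = 68.8669/73

0.9434


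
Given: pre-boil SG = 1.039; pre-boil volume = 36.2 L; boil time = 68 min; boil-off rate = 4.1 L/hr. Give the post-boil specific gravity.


V_post = V_pre − rate·(t/60);  SG_post = 1 + (SG_pre−1)·V_pre/V_post
V_post = 36.2 − 4.1·(68/60) = 31.5533
SG_post = 1 + (1.039 − 1)·36.2/31.5533

1.0447


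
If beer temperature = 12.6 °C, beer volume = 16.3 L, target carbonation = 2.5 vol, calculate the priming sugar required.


residual = 14.695·(0.01821 + 0.09011·e^(−0.04·T));  sugar = (target − residual)·4.0·V
residual = 14.695·(0.01821 + 0.09011·e^(−0.04·12.6)) = 1.0675
sugar = (2.5 − 1.0675)·4.0·16.3

93.3966 g


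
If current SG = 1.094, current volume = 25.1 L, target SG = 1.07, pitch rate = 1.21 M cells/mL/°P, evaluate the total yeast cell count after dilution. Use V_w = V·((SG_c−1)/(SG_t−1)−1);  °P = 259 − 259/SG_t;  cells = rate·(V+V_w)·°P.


V_w = 25.1·((1.094−1)/(1.07−1)−1) = 8.6057
V_final = 25.1 + 8.6057 = 33.7057
°P = 259 − 259/1.07 = 16.9439
cells = 1.21·33.7057·16.9439

691.0396 billion cells


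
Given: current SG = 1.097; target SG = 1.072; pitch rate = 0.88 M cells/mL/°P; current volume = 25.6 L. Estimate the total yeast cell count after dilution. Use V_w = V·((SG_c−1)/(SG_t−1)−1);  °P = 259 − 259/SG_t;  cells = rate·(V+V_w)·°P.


V_w = 25.6·((1.097−1)/(1.072−1)−1) = 8.8889
V_final = 25.6 + 8.8889 = 34.4889
°P = 259 − 259/1.072 = 17.3955
cells = 0.88·34.4889·17.3955

527.9580 billion cells


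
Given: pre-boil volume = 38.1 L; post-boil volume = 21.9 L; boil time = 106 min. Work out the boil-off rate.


rate = (V_pre − V_post) / (t_min/60)
rate = (38.1 − 21.9) / (106/60)

9.1698 L/hr


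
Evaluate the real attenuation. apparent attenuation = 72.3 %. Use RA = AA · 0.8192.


RA = 72.3 · 0.8192

59.2282 %


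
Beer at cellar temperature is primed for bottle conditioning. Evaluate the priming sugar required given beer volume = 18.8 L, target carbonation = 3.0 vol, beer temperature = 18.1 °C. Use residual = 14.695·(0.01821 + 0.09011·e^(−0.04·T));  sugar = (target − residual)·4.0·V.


residual = 14.695·(0.01821 + 0.09011·e^(−0.04·18.1)) = 0.9096
sugar = (3.0 − 0.9096)·4.0·18.8

157.2008 g


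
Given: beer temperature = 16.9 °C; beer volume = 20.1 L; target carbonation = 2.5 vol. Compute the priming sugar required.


residual = 14.695·(0.01821 + 0.09011·e^(−0.04·T));  sugar = (target − residual)·4.0·V
residual = 14.695·(0.01821 + 0.09011·e^(−0.04·16.9)) = 0.9411
sugar = (2.5 − 0.9411)·4.0·20.1

125.3332 g


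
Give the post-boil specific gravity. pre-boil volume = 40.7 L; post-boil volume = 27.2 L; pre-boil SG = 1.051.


SG_post = 1 + (SG_pre − 1)·V_pre/V_post
pts_pre = (1.051 − 1)·1000 = 51.0000
pts_post = 51.0000·40.7/27.2 = 76.3125
SG_post = 1 + 76.3125/1000

1.0763


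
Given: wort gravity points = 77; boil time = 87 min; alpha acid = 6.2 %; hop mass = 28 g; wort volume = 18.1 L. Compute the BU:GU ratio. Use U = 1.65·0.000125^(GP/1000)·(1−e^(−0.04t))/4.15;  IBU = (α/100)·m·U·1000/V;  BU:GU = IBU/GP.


U = 1.65·0.000125^(77/1000)·(1−e^(−0.04·87))/4.15 = 0.1929
IBU = (6.2/100)·28·0.1929·1000/18.1 = 18.5003
BU:GU = 18.5003/77

0.2403


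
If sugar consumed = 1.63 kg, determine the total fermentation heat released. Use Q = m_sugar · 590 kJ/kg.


Q = 1.63 · 590

961.7000 kJ


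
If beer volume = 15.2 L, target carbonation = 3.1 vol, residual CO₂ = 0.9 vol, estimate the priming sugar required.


sugar = (target − residual)·4.0·V
sugar = (3.1 − 0.9)·4.0·15.2

133.7600 g


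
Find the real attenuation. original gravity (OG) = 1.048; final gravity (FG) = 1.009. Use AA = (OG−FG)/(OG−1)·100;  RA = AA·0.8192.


AA = (1.048 − 1.009)/(1.048 − 1)·100 = 81.2500
RA = 81.2500·0.8192

66.5600 %


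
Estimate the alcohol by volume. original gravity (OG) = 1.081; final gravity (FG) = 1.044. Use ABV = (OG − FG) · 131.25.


ABV = (1.081 − 1.044) · 131.25

4.8562 % ABV


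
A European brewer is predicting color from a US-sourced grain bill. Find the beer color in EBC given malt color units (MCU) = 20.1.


SRM = 1.4922·MCU^0.6859;  EBC = SRM·1.97
SRM = 1.4922·20.1^0.6859 = 11.6866
EBC = 11.6866·1.97

23.0227 EBC


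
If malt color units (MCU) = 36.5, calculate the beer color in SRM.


SRM = 1.4922 · MCU^0.6859
SRM = 1.4922 · 36.5^0.6859

17.5956 SRM


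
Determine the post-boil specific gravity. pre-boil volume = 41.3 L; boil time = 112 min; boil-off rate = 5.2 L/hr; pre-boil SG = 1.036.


V_post = V_pre − rate·(t/60);  SG_post = 1 + (SG_pre−1)·V_pre/V_post
V_post = 41.3 − 5.2·(112/60) = 31.5933
SG_post = 1 + (1.036 − 1)·41.3/31.5933

1.0471


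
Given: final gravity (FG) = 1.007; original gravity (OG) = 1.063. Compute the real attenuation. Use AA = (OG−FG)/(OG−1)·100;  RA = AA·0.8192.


AA = (1.063 − 1.007)/(1.063 − 1)·100 = 88.8889
RA = 88.8889·0.8192

72.8178 %


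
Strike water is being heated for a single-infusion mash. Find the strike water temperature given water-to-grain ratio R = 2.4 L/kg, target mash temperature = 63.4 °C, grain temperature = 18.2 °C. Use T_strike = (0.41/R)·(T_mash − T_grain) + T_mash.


T_strike = (0.41/2.4)·(63.4 − 18.2) + 63.4

71.1217 °C


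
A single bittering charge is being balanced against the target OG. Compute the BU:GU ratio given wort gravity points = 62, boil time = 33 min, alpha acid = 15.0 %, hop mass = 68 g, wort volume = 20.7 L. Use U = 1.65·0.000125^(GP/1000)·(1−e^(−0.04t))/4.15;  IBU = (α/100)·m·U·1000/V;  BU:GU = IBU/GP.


U = 1.65·0.000125^(62/1000)·(1−e^(−0.04·33))/4.15 = 0.1669
IBU = (15.0/100)·68·0.1669·1000/20.7 = 82.2428
BU:GU = 82.2428/62

1.3265


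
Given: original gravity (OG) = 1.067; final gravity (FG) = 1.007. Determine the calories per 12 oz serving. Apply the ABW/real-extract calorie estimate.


ABW = (OG−FG)·131.25·0.79/FG;  °P = 259 − 259/SG (for OG→OE and FG→AE);  RE = 0.1808·OE + 0.8192·AE;  Cal = (6.9·ABW + 4·(RE−0.1))·FG·3.55
ABW = (1.067 − 1.007)·131.25·0.79/1.007 = 6.1780
OE = 259 − 259/1.067 = 16.2634 °P
AE = 259 − 259/1.007 = 1.8004 °P
RE = 0.1808·16.2634 + 0.8192·1.8004 = 4.4153 °P
Cal = (6.9·6.1780 + 4·(4.4153−0.1))·1.007·3.55

214.0957 kcal


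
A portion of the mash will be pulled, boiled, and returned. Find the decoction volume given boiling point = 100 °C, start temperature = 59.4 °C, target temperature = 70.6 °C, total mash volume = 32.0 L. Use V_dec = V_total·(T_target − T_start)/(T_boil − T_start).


V_dec = 32.0·(70.6 − 59.4)/(100 − 59.4)

8.8276 L


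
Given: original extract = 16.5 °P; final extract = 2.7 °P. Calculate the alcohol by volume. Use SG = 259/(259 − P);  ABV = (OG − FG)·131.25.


OG = 259/(259 − 16.5) = 1.0680
FG = 259/(259 − 2.7) = 1.0105
ABV = (1.0680 − 1.0105)·131.25

7.5478 % ABV


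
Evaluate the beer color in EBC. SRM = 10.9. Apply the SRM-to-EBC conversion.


EBC = SRM · 1.97
EBC = 10.9 · 1.97

21.4730 EBC


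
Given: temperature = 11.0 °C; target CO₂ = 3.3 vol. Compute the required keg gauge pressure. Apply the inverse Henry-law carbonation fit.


psi = vols/(0.01821 + 0.09011·e^(−0.04·T)) − 14.695
psi = 3.3/(0.01821 + 0.09011·e^(−0.04·11.0)) − 14.695

28.5870 psi


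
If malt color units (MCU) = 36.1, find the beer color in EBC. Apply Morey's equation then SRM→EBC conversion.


SRM = 1.4922·MCU^0.6859;  EBC = SRM·1.97
SRM = 1.4922·36.1^0.6859 = 17.4631
EBC = 17.4631·1.97

34.4023 EBC


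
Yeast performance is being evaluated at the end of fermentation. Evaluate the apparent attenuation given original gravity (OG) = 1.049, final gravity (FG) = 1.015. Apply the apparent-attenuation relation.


AA = (OG − FG)/(OG − 1) · 100
AA = (1.049 − 1.015)/(1.049 − 1) · 100

69.3878 %


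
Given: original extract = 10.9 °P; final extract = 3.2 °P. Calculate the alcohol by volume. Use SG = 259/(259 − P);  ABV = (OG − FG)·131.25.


OG = 259/(259 − 10.9) = 1.0439
FG = 259/(259 − 3.2) = 1.0125
ABV = (1.0439 − 1.0125)·131.25

4.1244 % ABV


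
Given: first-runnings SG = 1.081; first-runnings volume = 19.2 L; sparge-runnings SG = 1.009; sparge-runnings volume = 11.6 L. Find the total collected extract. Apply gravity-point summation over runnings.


total = Σ (SG_i − 1)·1000·V_i
first = (1.081 − 1)·1000·19.2 = 1555.2000
sparge = (1.009 − 1)·1000·11.6 = 104.4000
total = 1555.2000 + 104.4000

1659.6000 gravity·L


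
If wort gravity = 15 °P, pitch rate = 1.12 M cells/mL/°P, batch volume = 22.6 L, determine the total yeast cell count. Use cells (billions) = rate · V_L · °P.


cells = 1.12 · 22.6 · 15

379.6800 billion cells


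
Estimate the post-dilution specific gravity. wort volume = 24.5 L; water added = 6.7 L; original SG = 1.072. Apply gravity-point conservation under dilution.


SG_new = 1 + (SG_old − 1)·V_old/(V_old + V_water)
pts = (1.072 − 1)·1000·24.5/(24.5 + 6.7) = 56.5385
SG_new = 1 + 56.5385/1000

1.0565


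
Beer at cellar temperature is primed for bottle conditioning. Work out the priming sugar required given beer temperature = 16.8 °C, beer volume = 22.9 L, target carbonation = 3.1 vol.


residual = 14.695·(0.01821 + 0.09011·e^(−0.04·T));  sugar = (target − residual)·4.0·V
residual = 14.695·(0.01821 + 0.09011·e^(−0.04·16.8)) = 0.9438
sugar = (3.1 − 0.9438)·4.0·22.9

197.5052 g


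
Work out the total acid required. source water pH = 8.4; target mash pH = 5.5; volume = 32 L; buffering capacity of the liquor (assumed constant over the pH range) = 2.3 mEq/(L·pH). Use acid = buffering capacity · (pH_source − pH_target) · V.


acid = 2.3 · (8.4 − 5.5) · 32

213.4400 mEq


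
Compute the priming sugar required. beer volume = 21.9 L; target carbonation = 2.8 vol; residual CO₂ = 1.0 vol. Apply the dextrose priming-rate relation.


sugar = (target − residual)·4.0·V
sugar = (2.8 − 1.0)·4.0·21.9

157.6800 g


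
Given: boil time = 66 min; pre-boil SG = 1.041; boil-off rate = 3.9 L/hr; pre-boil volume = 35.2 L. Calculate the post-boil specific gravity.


V_post = V_pre − rate·(t/60);  SG_post = 1 + (SG_pre−1)·V_pre/V_post
V_post = 35.2 − 3.9·(66/60) = 30.9100
SG_post = 1 + (1.041 − 1)·35.2/30.9100

1.0467


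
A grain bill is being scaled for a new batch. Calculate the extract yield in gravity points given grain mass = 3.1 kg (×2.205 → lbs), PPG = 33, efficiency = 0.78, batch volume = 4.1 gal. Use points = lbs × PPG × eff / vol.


lbs = 3.1 × 2.205 = 6.8355
points = 6.8355 × 33 × 0.78 / 4.1

42.9136 points


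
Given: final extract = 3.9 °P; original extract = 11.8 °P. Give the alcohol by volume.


SG = 259/(259 − P);  ABV = (OG − FG)·131.25
OG = 259/(259 − 11.8) = 1.0477
FG = 259/(259 − 3.9) = 1.0153
ABV = (1.0477 − 1.0153)·131.25

4.2586 % ABV


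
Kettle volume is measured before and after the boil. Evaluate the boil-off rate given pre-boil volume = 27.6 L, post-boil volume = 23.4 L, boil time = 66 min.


rate = (V_pre − V_post) / (t_min/60)
rate = (27.6 − 23.4) / (66/60)

3.8182 L/hr


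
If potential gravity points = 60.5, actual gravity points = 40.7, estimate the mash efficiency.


efficiency = actual / potential × 100
efficiency = 40.7 / 60.5 × 100

67.2727 %


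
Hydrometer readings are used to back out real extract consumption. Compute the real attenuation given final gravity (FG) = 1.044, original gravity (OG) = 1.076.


AA = (OG−FG)/(OG−1)·100;  RA = AA·0.8192
AA = (1.076 − 1.044)/(1.076 − 1)·100 = 42.1053
RA = 42.1053·0.8192

34.4926 %


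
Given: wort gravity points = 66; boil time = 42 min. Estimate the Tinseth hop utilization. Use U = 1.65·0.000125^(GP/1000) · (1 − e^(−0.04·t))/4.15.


bigness = 1.65·0.000125^(66/1000) = 0.9118
boil_factor = (1 − e^(−0.04·42))/4.15 = 0.1961
U = 0.9118 · 0.1961

0.1788


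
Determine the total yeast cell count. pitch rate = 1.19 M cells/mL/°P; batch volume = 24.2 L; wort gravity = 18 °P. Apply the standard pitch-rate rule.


cells (billions) = rate · V_L · °P
cells = 1.19 · 24.2 · 18

518.3640 billion cells


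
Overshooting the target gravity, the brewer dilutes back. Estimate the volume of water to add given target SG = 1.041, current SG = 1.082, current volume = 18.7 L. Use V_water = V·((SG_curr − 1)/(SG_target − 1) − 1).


V_water = 18.7·((1.082 − 1)/(1.041 − 1) − 1)

18.7000 L


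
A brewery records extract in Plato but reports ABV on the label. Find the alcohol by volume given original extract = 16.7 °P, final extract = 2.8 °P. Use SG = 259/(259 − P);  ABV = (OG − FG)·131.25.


OG = 259/(259 − 16.7) = 1.0689
FG = 259/(259 − 2.8) = 1.0109
ABV = (1.0689 − 1.0109)·131.25

7.6117 % ABV


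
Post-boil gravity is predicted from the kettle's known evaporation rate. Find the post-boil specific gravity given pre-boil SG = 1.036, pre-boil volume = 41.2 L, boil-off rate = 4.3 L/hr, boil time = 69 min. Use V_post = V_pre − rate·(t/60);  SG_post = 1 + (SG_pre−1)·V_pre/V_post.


V_post = 41.2 − 4.3·(69/60) = 36.2550
SG_post = 1 + (1.036 − 1)·41.2/36.2550

1.0409


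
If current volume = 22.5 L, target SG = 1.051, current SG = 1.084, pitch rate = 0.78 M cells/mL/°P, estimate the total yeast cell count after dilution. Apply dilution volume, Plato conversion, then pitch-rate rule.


V_w = V·((SG_c−1)/(SG_t−1)−1);  °P = 259 − 259/SG_t;  cells = rate·(V+V_w)·°P
V_w = 22.5·((1.084−1)/(1.051−1)−1) = 14.5588
V_final = 22.5 + 14.5588 = 37.0588
°P = 259 − 259/1.051 = 12.5680
cells = 0.78·37.0588·12.5680

363.2900 billion cells


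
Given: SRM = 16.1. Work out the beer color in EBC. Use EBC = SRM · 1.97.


EBC = 16.1 · 1.97

31.7170 EBC


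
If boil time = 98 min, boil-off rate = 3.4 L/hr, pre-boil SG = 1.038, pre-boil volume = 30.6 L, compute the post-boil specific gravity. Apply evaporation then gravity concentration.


V_post = V_pre − rate·(t/60);  SG_post = 1 + (SG_pre−1)·V_pre/V_post
V_post = 30.6 − 3.4·(98/60) = 25.0467
SG_post = 1 + (1.038 − 1)·30.6/25.0467

1.0464


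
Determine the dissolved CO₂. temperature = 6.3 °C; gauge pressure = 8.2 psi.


vols = (P + 14.695)·(0.01821 + 0.09011·e^(−0.04·T))
vols = (8.2 + 14.695)·(0.01821 + 0.09011·e^(−0.04·6.3))

2.0204 volumes


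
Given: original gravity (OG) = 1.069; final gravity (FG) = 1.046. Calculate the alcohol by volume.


ABV = (OG − FG) · 131.25
ABV = (1.069 − 1.046) · 131.25

3.0187 % ABV


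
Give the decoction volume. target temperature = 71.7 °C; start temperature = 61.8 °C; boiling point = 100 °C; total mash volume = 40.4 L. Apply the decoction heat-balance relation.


V_dec = V_total·(T_target − T_start)/(T_boil − T_start)
V_dec = 40.4·(71.7 − 61.8)/(100 − 61.8)

10.4702 L


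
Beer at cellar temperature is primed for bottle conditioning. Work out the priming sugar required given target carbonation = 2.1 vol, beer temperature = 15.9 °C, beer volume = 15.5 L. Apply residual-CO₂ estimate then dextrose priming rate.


residual = 14.695·(0.01821 + 0.09011·e^(−0.04·T));  sugar = (target − residual)·4.0·V
residual = 14.695·(0.01821 + 0.09011·e^(−0.04·15.9)) = 0.9686
sugar = (2.1 − 0.9686)·4.0·15.5

70.1457 g


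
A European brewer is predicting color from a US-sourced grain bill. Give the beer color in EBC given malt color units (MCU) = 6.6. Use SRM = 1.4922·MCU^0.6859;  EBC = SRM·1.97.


SRM = 1.4922·6.6^0.6859 = 5.4444
EBC = 5.4444·1.97

10.7255 EBC


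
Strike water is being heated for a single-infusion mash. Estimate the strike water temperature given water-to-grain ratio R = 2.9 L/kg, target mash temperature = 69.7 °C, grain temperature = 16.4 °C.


T_strike = (0.41/R)·(T_mash − T_grain) + T_mash
T_strike = (0.41/2.9)·(69.7 − 16.4) + 69.7

77.2355 °C


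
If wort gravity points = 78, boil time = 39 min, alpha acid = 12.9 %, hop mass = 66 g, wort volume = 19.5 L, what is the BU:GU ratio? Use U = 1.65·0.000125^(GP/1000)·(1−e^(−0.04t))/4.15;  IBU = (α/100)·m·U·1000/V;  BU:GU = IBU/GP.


U = 1.65·0.000125^(78/1000)·(1−e^(−0.04·39))/4.15 = 0.1558
IBU = (12.9/100)·66·0.1558·1000/19.5 = 68.0215
BU:GU = 68.0215/78

0.8721


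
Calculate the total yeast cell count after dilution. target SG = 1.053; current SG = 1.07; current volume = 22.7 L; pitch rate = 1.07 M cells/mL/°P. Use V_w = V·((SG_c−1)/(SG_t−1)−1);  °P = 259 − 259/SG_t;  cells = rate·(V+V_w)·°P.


V_w = 22.7·((1.07−1)/(1.053−1)−1) = 7.2811
V_final = 22.7 + 7.2811 = 29.9811
°P = 259 − 259/1.053 = 13.0361
cells = 1.07·29.9811·13.0361

418.1952 billion cells


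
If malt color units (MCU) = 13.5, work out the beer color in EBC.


SRM = 1.4922·MCU^0.6859;  EBC = SRM·1.97
SRM = 1.4922·13.5^0.6859 = 8.8945
EBC = 8.8945·1.97

17.5222 EBC


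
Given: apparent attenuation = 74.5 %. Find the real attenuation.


RA = AA · 0.8192
RA = 74.5 · 0.8192

61.0304 %


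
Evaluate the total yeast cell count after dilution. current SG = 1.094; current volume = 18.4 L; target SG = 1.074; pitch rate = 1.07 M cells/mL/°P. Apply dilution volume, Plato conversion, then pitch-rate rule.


V_w = V·((SG_c−1)/(SG_t−1)−1);  °P = 259 − 259/SG_t;  cells = rate·(V+V_w)·°P
V_w = 18.4·((1.094−1)/(1.074−1)−1) = 4.9730
V_final = 18.4 + 4.9730 = 23.3730
°P = 259 − 259/1.074 = 17.8454
cells = 1.07·23.3730·17.8454

446.2980 billion cells


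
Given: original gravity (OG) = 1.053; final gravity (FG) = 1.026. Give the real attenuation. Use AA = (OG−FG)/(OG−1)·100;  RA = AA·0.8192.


AA = (1.053 − 1.026)/(1.053 − 1)·100 = 50.9434
RA = 50.9434·0.8192

41.7328 %


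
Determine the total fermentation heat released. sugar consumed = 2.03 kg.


Q = m_sugar · 590 kJ/kg
Q = 2.03 · 590

1197.7000 kJ


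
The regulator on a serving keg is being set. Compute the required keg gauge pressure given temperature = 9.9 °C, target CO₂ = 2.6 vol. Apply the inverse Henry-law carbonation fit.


psi = vols/(0.01821 + 0.09011·e^(−0.04·T)) − 14.695
psi = 2.6/(0.01821 + 0.09011·e^(−0.04·9.9)) − 14.695

18.2771 psi


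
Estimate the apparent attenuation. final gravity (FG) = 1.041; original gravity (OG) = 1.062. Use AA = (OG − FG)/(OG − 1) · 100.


AA = (1.062 − 1.041)/(1.062 − 1) · 100

33.8710 %


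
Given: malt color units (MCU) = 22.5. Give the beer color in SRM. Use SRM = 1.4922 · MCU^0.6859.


SRM = 1.4922 · 22.5^0.6859

12.6267 SRM


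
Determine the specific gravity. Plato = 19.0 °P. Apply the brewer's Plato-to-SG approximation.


SG = 259/(259 − P)
SG = 259/(259 − 19.0)

1.0792


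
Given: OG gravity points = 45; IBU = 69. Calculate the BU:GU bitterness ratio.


BU:GU = IBU / OG_points
BU:GU = 69 / 45

1.5333


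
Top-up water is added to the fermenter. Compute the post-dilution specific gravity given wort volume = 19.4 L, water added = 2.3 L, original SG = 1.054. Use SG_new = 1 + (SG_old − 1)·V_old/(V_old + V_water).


pts = (1.054 − 1)·1000·19.4/(19.4 + 2.3) = 48.2765
SG_new = 1 + 48.2765/1000

1.0483


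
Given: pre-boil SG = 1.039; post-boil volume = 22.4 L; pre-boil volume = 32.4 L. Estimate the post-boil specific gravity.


SG_post = 1 + (SG_pre − 1)·V_pre/V_post
pts_pre = (1.039 − 1)·1000 = 39.0000
pts_post = 39.0000·32.4/22.4 = 56.4107
SG_post = 1 + 56.4107/1000

1.0564


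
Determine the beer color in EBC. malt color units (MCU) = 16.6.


SRM = 1.4922·MCU^0.6859;  EBC = SRM·1.97
SRM = 1.4922·16.6^0.6859 = 10.2494
EBC = 10.2494·1.97

20.1914 EBC


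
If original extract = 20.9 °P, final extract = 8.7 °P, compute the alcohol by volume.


SG = 259/(259 − P);  ABV = (OG − FG)·131.25
OG = 259/(259 − 20.9) = 1.0878
FG = 259/(259 − 8.7) = 1.0348
ABV = (1.0878 − 1.0348)·131.25

6.9589 % ABV


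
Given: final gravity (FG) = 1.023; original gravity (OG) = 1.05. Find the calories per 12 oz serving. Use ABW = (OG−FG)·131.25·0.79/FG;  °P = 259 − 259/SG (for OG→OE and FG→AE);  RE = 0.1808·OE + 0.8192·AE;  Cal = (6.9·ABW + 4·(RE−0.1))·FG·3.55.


ABW = (1.05 − 1.023)·131.25·0.79/1.023 = 2.7366
OE = 259 − 259/1.05 = 12.3333 °P
AE = 259 − 259/1.023 = 5.8231 °P
RE = 0.1808·12.3333 + 0.8192·5.8231 = 7.0001 °P
Cal = (6.9·2.7366 + 4·(7.0001−0.1))·1.023·3.55

168.8106 kcal


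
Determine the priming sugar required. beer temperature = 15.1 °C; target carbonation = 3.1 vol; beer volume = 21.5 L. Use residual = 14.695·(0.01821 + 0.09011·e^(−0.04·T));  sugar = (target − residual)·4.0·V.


residual = 14.695·(0.01821 + 0.09011·e^(−0.04·15.1)) = 0.9914
sugar = (3.1 − 0.9914)·4.0·21.5

181.3385 g


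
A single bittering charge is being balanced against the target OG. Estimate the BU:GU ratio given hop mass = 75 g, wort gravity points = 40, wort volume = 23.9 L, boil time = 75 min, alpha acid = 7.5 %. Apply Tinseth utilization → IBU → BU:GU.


U = 1.65·0.000125^(GP/1000)·(1−e^(−0.04t))/4.15;  IBU = (α/100)·m·U·1000/V;  BU:GU = IBU/GP
U = 1.65·0.000125^(40/1000)·(1−e^(−0.04·75))/4.15 = 0.2637
IBU = (7.5/100)·75·0.2637·1000/23.9 = 62.0666
BU:GU = 62.0666/40

1.5517


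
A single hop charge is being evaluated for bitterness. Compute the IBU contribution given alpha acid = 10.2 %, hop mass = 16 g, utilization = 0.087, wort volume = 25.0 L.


IBU = (α/100)·mass·U·1000 / V
IBU = (10.2/100)·16·0.087·1000 / 25.0

5.6794 IBU


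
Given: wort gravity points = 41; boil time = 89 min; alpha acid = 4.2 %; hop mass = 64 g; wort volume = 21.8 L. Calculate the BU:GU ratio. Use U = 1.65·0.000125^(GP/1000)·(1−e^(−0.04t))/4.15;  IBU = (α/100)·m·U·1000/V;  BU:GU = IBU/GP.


U = 1.65·0.000125^(41/1000)·(1−e^(−0.04·89))/4.15 = 0.2672
IBU = (4.2/100)·64·0.2672·1000/21.8 = 32.9497
BU:GU = 32.9497/41

0.8037


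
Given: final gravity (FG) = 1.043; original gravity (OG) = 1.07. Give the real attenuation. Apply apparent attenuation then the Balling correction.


AA = (OG−FG)/(OG−1)·100;  RA = AA·0.8192
AA = (1.07 − 1.043)/(1.07 − 1)·100 = 38.5714
RA = 38.5714·0.8192

31.5977 %
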